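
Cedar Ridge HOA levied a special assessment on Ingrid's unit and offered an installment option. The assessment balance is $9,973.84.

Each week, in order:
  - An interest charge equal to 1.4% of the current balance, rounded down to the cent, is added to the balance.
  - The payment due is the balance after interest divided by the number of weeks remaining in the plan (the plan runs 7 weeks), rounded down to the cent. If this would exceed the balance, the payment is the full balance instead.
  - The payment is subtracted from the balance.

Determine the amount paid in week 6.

Week 1: opening $9,973.84; interest $139.63 → $10,113.47; payment $1,444.78; balance $8,668.69
Week 2: opening $8,668.69; interest $121.36 → $8,790.05; payment $1,465.00; balance $7,325.05
Week 3: opening $7,325.05; interest $102.55 → $7,427.60; payment $1,485.52; balance $5,942.08
Week 4: opening $5,942.08; interest $83.18 → $6,025.26; payment $1,506.31; balance $4,518.95
Week 5: opening $4,518.95; interest $63.26 → $4,582.21; payment $1,527.40; balance $3,054.81
Week 6: opening $3,054.81; interest $42.76 → $3,097.57; payment $1,548.78; balance $1,548.79

$1,548.78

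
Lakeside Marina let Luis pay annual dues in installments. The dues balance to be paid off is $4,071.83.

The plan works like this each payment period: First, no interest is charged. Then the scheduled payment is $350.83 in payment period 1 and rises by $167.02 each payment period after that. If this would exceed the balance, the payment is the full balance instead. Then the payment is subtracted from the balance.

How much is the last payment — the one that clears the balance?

$647.48

Payment period 1: $4,071.83 − $350.83 → $3,721.00
Payment period 2: $3,721.00 − $517.85 → $3,203.15
Payment period 3: $3,203.15 − $684.87 → $2,518.28
Payment period 4: $2,518.28 − $851.89 → $1,666.39
Payment period 5: $1,666.39 − $1,018.91 → $647.48
Payment period 6: $647.48 − $647.48 → $0.00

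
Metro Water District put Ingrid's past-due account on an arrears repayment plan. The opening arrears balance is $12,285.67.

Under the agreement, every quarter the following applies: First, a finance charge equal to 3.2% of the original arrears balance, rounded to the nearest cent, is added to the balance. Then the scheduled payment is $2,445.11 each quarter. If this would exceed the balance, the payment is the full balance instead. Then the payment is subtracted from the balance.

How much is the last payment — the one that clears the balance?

$2,418.96

Quarter 1: $12,285.67 +$393.14 interest = $12,678.81; pay $2,445.11 → $10,233.70
Quarter 2: $10,233.70 +$393.14 interest = $10,626.84; pay $2,445.11 → $8,181.73
Quarter 3: $8,181.73 +$393.14 interest = $8,574.87; pay $2,445.11 → $6,129.76
Quarter 4: $6,129.76 +$393.14 interest = $6,522.90; pay $2,445.11 → $4,077.79
Quarter 5: $4,077.79 +$393.14 interest = $4,470.93; pay $2,445.11 → $2,025.82
Quarter 6: $2,025.82 +$393.14 interest = $2,418.96; pay $2,418.96 → $0.00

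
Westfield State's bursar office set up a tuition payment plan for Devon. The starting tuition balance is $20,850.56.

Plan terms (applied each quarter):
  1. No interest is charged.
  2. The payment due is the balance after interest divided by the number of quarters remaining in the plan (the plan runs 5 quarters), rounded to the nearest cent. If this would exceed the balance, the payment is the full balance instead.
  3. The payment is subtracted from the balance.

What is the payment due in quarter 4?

$4,170.12

# | Opening | Payment | End bal
1 | $20,850.56 | $4,170.11 | $16,680.45
2 | $16,680.45 | $4,170.11 | $12,510.34
3 | $12,510.34 | $4,170.11 | $8,340.23
4 | $8,340.23 | $4,170.12 | $4,170.11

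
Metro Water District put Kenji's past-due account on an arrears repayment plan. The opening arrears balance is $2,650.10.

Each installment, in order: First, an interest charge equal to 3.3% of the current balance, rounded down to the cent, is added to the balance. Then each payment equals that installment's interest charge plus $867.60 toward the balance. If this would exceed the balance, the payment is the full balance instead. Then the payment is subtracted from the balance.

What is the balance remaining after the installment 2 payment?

$914.90

Installment 1: opening $2,650.10; interest $87.45 → $2,737.55; payment $955.05; balance $1,782.50
Installment 2: opening $1,782.50; interest $58.82 → $1,841.32; payment $926.42; balance $914.90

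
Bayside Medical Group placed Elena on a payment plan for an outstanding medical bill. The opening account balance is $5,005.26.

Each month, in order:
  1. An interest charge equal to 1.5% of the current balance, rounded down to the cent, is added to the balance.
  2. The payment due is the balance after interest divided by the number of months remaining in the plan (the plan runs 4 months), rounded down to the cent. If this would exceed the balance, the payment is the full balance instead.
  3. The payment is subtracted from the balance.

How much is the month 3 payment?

$1,308.47

Month 1: opening $5,005.26; interest $75.07 → $5,080.33; payment $1,270.08; balance $3,810.25
Month 2: opening $3,810.25; interest $57.15 → $3,867.40; payment $1,289.13; balance $2,578.27
Month 3: opening $2,578.27; interest $38.67 → $2,616.94; payment $1,308.47; balance $1,308.47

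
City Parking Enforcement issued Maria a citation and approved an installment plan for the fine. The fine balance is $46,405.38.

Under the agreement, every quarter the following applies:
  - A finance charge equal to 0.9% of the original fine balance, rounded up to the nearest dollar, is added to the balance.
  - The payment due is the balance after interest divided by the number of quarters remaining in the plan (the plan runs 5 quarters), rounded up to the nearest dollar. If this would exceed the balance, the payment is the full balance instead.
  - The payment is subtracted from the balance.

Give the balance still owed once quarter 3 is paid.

Quarter 1: opening $46,405.38; interest $418.00 → $46,823.38; payment $9,365.00; balance $37,458.38
Quarter 2: opening $37,458.38; interest $418.00 → $37,876.38; payment $9,470.00; balance $28,406.38
Quarter 3: opening $28,406.38; interest $418.00 → $28,824.38; payment $9,609.00; balance $19,215.38

$19,215.38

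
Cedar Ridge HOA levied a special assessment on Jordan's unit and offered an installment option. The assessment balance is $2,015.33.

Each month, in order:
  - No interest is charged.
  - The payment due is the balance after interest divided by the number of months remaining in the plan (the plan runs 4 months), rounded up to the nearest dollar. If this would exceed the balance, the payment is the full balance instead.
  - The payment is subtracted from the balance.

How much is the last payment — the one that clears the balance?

$503.33

Month 1: $2,015.33 − $504.00 → $1,511.33
Month 2: $1,511.33 − $504.00 → $1,007.33
Month 3: $1,007.33 − $504.00 → $503.33
Month 4: $503.33 − $503.33 → $0.00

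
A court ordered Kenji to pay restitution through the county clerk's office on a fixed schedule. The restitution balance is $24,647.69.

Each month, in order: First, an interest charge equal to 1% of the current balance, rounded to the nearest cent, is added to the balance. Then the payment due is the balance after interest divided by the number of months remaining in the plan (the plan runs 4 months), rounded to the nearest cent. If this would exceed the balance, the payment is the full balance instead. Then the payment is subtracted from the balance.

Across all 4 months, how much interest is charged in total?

$622.40

# | Opening | Interest | Payment | End bal
1 | $24,647.69 | $246.48 | $6,223.54 | $18,670.63
2 | $18,670.63 | $186.71 | $6,285.78 | $12,571.56
3 | $12,571.56 | $125.72 | $6,348.64 | $6,348.64
4 | $6,348.64 | $63.49 | $6,412.13 | $0.00
Total interest: $246.48 + $186.71 + $125.72 + $63.49 = $622.40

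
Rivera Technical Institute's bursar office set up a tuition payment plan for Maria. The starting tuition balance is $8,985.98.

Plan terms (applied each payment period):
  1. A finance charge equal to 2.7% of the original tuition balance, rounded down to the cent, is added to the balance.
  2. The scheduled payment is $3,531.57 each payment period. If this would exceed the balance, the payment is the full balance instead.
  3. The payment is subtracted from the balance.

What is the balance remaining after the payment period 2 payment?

$2,408.08

# | Opening | Interest | Payment | End bal
1 | $8,985.98 | $242.62 | $3,531.57 | $5,697.03
2 | $5,697.03 | $242.62 | $3,531.57 | $2,408.08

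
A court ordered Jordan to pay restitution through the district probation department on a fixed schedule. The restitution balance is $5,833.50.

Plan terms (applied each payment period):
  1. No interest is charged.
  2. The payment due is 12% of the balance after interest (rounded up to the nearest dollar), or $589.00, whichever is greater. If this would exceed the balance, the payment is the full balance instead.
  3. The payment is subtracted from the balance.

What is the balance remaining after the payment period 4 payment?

$3,338.50

Payment period 1: $5,833.50 − $701.00 → $5,132.50
Payment period 2: $5,132.50 − $616.00 → $4,516.50
Payment period 3: $4,516.50 − $589.00 → $3,927.50
Payment period 4: $3,927.50 − $589.00 → $3,338.50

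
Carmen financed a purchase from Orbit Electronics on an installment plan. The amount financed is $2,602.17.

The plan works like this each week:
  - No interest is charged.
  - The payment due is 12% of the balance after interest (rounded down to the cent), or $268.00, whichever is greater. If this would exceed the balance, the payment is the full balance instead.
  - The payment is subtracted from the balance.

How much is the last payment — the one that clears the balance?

$139.13

Week 1: opening $2,602.17; payment $312.26; balance $2,289.91
Week 2: opening $2,289.91; payment $274.78; balance $2,015.13
Week 3: opening $2,015.13; payment $268.00; balance $1,747.13
Week 4: opening $1,747.13; payment $268.00; balance $1,479.13
Week 5: opening $1,479.13; payment $268.00; balance $1,211.13
Week 6: opening $1,211.13; payment $268.00; balance $943.13
Week 7: opening $943.13; payment $268.00; balance $675.13
Week 8: opening $675.13; payment $268.00; balance $407.13
Week 9: opening $407.13; payment $268.00; balance $139.13
Week 10: opening $139.13; payment $139.13; balance $0.00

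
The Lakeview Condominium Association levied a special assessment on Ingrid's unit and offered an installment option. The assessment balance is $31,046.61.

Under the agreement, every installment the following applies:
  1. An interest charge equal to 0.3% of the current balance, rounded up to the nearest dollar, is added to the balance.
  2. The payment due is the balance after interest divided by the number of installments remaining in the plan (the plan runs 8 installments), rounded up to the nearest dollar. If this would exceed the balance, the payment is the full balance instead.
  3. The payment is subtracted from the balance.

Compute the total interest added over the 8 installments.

$426.00

Installment 1: opening $31,046.61; interest $94.00 → $31,140.61; payment $3,893.00; balance $27,247.61
Installment 2: opening $27,247.61; interest $82.00 → $27,329.61; payment $3,905.00; balance $23,424.61
Installment 3: opening $23,424.61; interest $71.00 → $23,495.61; payment $3,916.00; balance $19,579.61
Installment 4: opening $19,579.61; interest $59.00 → $19,638.61; payment $3,928.00; balance $15,710.61
Installment 5: opening $15,710.61; interest $48.00 → $15,758.61; payment $3,940.00; balance $11,818.61
Installment 6: opening $11,818.61; interest $36.00 → $11,854.61; payment $3,952.00; balance $7,902.61
Installment 7: opening $7,902.61; interest $24.00 → $7,926.61; payment $3,964.00; balance $3,962.61
Installment 8: opening $3,962.61; interest $12.00 → $3,974.61; payment $3,974.61; balance $0.00
Total interest: $94.00 + $82.00 + $71.00 + $59.00 + $48.00 + $36.00 + $24.00 + $12.00 = $426.00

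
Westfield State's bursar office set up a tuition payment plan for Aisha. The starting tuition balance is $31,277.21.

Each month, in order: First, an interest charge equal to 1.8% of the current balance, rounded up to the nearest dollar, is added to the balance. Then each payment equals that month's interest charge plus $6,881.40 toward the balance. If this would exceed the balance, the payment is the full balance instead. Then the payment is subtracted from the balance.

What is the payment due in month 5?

$3,819.61

# | Opening | Interest | Payment | End bal
1 | $31,277.21 | $563.00 | $7,444.40 | $24,395.81
2 | $24,395.81 | $440.00 | $7,321.40 | $17,514.41
3 | $17,514.41 | $316.00 | $7,197.40 | $10,633.01
4 | $10,633.01 | $192.00 | $7,073.40 | $3,751.61
5 | $3,751.61 | $68.00 | $3,819.61 | $0.00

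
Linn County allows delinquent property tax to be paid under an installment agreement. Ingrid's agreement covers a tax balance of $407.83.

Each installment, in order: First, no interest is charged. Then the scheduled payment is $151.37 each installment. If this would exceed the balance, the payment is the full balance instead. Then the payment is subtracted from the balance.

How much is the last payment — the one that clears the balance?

$105.09

Installment 1: opening $407.83; payment $151.37; balance $256.46
Installment 2: opening $256.46; payment $151.37; balance $105.09
Installment 3: opening $105.09; payment $105.09; balance $0.00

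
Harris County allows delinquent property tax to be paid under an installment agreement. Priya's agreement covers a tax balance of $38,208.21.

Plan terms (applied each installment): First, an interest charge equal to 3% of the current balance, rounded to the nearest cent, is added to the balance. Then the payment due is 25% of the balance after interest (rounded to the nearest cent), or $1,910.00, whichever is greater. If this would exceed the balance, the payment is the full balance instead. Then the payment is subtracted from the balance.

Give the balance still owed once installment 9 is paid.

$2,777.28

# | Opening | Interest | Payment | End bal
1 | $38,208.21 | $1,146.25 | $9,838.62 | $29,515.84
2 | $29,515.84 | $885.48 | $7,600.33 | $22,800.99
3 | $22,800.99 | $684.03 | $5,871.26 | $17,613.76
4 | $17,613.76 | $528.41 | $4,535.54 | $13,606.63
5 | $13,606.63 | $408.20 | $3,503.71 | $10,511.12
6 | $10,511.12 | $315.33 | $2,706.61 | $8,119.84
7 | $8,119.84 | $243.60 | $2,090.86 | $6,272.58
8 | $6,272.58 | $188.18 | $1,910.00 | $4,550.76
9 | $4,550.76 | $136.52 | $1,910.00 | $2,777.28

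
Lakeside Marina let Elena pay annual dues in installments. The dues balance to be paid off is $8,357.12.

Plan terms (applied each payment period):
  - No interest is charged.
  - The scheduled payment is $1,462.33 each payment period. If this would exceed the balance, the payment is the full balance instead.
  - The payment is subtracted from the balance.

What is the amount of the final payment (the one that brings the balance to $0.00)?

$1,045.47

# | Opening | Payment | End bal
1 | $8,357.12 | $1,462.33 | $6,894.79
2 | $6,894.79 | $1,462.33 | $5,432.46
3 | $5,432.46 | $1,462.33 | $3,970.13
4 | $3,970.13 | $1,462.33 | $2,507.80
5 | $2,507.80 | $1,462.33 | $1,045.47
6 | $1,045.47 | $1,045.47 | $0.00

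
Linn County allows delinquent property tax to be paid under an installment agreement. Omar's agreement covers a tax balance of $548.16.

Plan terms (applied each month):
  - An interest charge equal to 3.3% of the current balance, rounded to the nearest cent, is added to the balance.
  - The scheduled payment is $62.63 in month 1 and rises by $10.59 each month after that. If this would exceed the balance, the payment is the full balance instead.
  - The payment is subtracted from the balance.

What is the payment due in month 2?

Month 1: $548.16 +$18.09 interest = $566.25; pay $62.63 → $503.62
Month 2: $503.62 +$16.62 interest = $520.24; pay $73.22 → $447.02

$73.22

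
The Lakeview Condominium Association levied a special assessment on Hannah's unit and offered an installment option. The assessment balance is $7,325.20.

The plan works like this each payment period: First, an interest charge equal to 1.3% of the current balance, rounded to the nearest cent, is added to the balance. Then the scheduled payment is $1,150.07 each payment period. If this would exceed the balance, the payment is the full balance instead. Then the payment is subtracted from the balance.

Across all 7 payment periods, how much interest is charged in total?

# | Opening | Interest | Payment | End bal
1 | $7,325.20 | $95.23 | $1,150.07 | $6,270.36
2 | $6,270.36 | $81.51 | $1,150.07 | $5,201.80
3 | $5,201.80 | $67.62 | $1,150.07 | $4,119.35
4 | $4,119.35 | $53.55 | $1,150.07 | $3,022.83
5 | $3,022.83 | $39.30 | $1,150.07 | $1,912.06
6 | $1,912.06 | $24.86 | $1,150.07 | $786.85
7 | $786.85 | $10.23 | $797.08 | $0.00
Total interest: $95.23 + $81.51 + $67.62 + $53.55 + $39.30 + $24.86 + $10.23 = $372.30

$372.30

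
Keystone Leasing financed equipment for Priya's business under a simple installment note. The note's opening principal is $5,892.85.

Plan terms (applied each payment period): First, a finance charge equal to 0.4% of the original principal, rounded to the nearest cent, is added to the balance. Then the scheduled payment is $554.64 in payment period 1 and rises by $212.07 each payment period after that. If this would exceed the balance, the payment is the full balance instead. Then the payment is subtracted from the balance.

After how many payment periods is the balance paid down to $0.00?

6

Payment period 1: $5,892.85 +$23.57 interest = $5,916.42; pay $554.64 → $5,361.78
Payment period 2: $5,361.78 +$23.57 interest = $5,385.35; pay $766.71 → $4,618.64
Payment period 3: $4,618.64 +$23.57 interest = $4,642.21; pay $978.78 → $3,663.43
Payment period 4: $3,663.43 +$23.57 interest = $3,687.00; pay $1,190.85 → $2,496.15
Payment period 5: $2,496.15 +$23.57 interest = $2,519.72; pay $1,402.92 → $1,116.80
Payment period 6: $1,116.80 +$23.57 interest = $1,140.37; pay $1,140.37 → $0.00
Balance reaches $0.00 in payment period 6.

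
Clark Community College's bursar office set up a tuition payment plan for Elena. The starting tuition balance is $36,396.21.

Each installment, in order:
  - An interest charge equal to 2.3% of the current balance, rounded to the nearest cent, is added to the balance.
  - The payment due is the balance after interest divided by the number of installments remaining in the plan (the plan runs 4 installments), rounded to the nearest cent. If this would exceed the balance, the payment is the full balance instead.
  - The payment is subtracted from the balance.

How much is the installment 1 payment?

# | Opening | Interest | Payment | End bal
1 | $36,396.21 | $837.11 | $9,308.33 | $27,924.99

$9,308.33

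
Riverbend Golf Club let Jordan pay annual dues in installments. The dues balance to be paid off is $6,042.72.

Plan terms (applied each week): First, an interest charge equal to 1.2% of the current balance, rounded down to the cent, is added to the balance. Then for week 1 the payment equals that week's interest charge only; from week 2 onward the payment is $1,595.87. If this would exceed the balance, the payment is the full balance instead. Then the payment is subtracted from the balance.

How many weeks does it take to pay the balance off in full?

Week 1: $6,042.72 +$72.51 interest = $6,115.23; pay $72.51 → $6,042.72
Week 2: $6,042.72 +$72.51 interest = $6,115.23; pay $1,595.87 → $4,519.36
Week 3: $4,519.36 +$54.23 interest = $4,573.59; pay $1,595.87 → $2,977.72
Week 4: $2,977.72 +$35.73 interest = $3,013.45; pay $1,595.87 → $1,417.58
Week 5: $1,417.58 +$17.01 interest = $1,434.59; pay $1,434.59 → $0.00
Balance reaches $0.00 in week 5.

5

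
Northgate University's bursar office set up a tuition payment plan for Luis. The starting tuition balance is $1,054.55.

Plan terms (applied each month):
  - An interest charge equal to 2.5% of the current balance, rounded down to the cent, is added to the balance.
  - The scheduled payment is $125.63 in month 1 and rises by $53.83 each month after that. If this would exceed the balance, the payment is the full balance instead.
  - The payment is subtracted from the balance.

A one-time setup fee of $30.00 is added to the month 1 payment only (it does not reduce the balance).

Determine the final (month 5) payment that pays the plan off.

Month 1: $1,054.55 +$26.36 interest = $1,080.91; pay $125.63 (+ $30.00 fee) → $955.28
Month 2: $955.28 +$23.88 interest = $979.16; pay $179.46 → $799.70
Month 3: $799.70 +$19.99 interest = $819.69; pay $233.29 → $586.40
Month 4: $586.40 +$14.66 interest = $601.06; pay $287.12 → $313.94
Month 5: $313.94 +$7.84 interest = $321.78; pay $321.78 → $0.00

$321.78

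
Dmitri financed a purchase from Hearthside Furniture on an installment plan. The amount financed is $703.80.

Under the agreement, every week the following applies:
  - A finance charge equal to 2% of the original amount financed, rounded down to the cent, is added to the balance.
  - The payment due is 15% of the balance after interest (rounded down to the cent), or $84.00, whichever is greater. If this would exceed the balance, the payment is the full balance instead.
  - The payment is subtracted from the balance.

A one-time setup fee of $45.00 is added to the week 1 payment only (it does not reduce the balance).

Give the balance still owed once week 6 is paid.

# | Opening | Interest | Payment | Fee | End bal
1 | $703.80 | $14.07 | $107.68 | $45.00 | $610.19
2 | $610.19 | $14.07 | $93.63 | — | $530.63
3 | $530.63 | $14.07 | $84.00 | — | $460.70
4 | $460.70 | $14.07 | $84.00 | — | $390.77
5 | $390.77 | $14.07 | $84.00 | — | $320.84
6 | $320.84 | $14.07 | $84.00 | — | $250.91

$250.91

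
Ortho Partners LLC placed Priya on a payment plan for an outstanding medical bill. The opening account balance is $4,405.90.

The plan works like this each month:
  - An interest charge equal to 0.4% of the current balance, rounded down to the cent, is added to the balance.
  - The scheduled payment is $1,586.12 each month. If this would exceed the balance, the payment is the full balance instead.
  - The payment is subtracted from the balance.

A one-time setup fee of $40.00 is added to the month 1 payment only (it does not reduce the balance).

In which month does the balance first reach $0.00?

Month 1: $4,405.90 +$17.62 interest = $4,423.52; pay $1,586.12 (+ $40.00 fee) → $2,837.40
Month 2: $2,837.40 +$11.34 interest = $2,848.74; pay $1,586.12 → $1,262.62
Month 3: $1,262.62 +$5.05 interest = $1,267.67; pay $1,267.67 → $0.00
Balance reaches $0.00 in month 3.

3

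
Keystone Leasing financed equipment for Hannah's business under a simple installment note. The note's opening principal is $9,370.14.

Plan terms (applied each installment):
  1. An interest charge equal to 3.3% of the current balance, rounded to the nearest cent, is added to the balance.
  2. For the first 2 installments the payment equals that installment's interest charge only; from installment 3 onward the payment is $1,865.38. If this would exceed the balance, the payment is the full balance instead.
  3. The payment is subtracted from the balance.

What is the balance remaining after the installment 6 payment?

$2,830.51

Installment 1: opening $9,370.14; interest $309.21 → $9,679.35; payment $309.21; balance $9,370.14
Installment 2: opening $9,370.14; interest $309.21 → $9,679.35; payment $309.21; balance $9,370.14
Installment 3: opening $9,370.14; interest $309.21 → $9,679.35; payment $1,865.38; balance $7,813.97
Installment 4: opening $7,813.97; interest $257.86 → $8,071.83; payment $1,865.38; balance $6,206.45
Installment 5: opening $6,206.45; interest $204.81 → $6,411.26; payment $1,865.38; balance $4,545.88
Installment 6: opening $4,545.88; interest $150.01 → $4,695.89; payment $1,865.38; balance $2,830.51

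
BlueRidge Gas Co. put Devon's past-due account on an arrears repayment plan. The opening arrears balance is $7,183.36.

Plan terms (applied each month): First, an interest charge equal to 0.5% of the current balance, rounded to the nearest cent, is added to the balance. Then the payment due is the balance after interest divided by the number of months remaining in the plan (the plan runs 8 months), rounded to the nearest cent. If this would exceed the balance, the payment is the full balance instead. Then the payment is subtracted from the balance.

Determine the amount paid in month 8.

$934.47

Month 1: opening $7,183.36; interest $35.92 → $7,219.28; payment $902.41; balance $6,316.87
Month 2: opening $6,316.87; interest $31.58 → $6,348.45; payment $906.92; balance $5,441.53
Month 3: opening $5,441.53; interest $27.21 → $5,468.74; payment $911.46; balance $4,557.28
Month 4: opening $4,557.28; interest $22.79 → $4,580.07; payment $916.01; balance $3,664.06
Month 5: opening $3,664.06; interest $18.32 → $3,682.38; payment $920.60; balance $2,761.78
Month 6: opening $2,761.78; interest $13.81 → $2,775.59; payment $925.20; balance $1,850.39
Month 7: opening $1,850.39; interest $9.25 → $1,859.64; payment $929.82; balance $929.82
Month 8: opening $929.82; interest $4.65 → $934.47; payment $934.47; balance $0.00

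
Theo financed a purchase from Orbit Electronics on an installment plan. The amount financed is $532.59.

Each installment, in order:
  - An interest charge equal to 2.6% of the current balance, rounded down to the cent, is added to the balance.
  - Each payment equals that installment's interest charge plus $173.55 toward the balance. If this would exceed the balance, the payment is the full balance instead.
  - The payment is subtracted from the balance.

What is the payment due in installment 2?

# | Opening | Interest | Payment | End bal
1 | $532.59 | $13.84 | $187.39 | $359.04
2 | $359.04 | $9.33 | $182.88 | $185.49

$182.88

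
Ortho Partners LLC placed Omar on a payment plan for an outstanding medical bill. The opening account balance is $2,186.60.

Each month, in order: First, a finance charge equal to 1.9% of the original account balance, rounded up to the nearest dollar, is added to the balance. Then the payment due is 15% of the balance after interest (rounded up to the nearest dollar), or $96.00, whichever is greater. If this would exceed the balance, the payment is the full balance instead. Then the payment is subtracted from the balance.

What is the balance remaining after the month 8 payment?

$766.60

Month 1: $2,186.60 +$42.00 interest = $2,228.60; pay $335.00 → $1,893.60
Month 2: $1,893.60 +$42.00 interest = $1,935.60; pay $291.00 → $1,644.60
Month 3: $1,644.60 +$42.00 interest = $1,686.60; pay $253.00 → $1,433.60
Month 4: $1,433.60 +$42.00 interest = $1,475.60; pay $222.00 → $1,253.60
Month 5: $1,253.60 +$42.00 interest = $1,295.60; pay $195.00 → $1,100.60
Month 6: $1,100.60 +$42.00 interest = $1,142.60; pay $172.00 → $970.60
Month 7: $970.60 +$42.00 interest = $1,012.60; pay $152.00 → $860.60
Month 8: $860.60 +$42.00 interest = $902.60; pay $136.00 → $766.60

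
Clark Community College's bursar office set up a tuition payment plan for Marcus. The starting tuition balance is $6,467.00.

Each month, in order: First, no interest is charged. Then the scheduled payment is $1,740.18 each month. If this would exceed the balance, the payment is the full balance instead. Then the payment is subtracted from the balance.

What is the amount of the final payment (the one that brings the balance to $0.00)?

# | Opening | Payment | End bal
1 | $6,467.00 | $1,740.18 | $4,726.82
2 | $4,726.82 | $1,740.18 | $2,986.64
3 | $2,986.64 | $1,740.18 | $1,246.46
4 | $1,246.46 | $1,246.46 | $0.00

$1,246.46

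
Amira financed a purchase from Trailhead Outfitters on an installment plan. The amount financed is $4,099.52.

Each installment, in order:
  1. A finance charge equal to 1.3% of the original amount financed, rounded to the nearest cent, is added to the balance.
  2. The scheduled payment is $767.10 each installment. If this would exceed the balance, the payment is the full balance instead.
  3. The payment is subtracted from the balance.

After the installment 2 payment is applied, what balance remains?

Installment 1: $4,099.52 +$53.29 interest = $4,152.81; pay $767.10 → $3,385.71
Installment 2: $3,385.71 +$53.29 interest = $3,439.00; pay $767.10 → $2,671.90

$2,671.90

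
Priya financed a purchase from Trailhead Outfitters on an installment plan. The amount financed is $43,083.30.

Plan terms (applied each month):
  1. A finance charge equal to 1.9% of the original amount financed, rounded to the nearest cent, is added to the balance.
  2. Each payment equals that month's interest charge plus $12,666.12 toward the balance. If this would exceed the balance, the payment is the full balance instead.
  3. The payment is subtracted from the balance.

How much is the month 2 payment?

Month 1: $43,083.30 +$818.58 interest = $43,901.88; pay $13,484.70 → $30,417.18
Month 2: $30,417.18 +$818.58 interest = $31,235.76; pay $13,484.70 → $17,751.06

$13,484.70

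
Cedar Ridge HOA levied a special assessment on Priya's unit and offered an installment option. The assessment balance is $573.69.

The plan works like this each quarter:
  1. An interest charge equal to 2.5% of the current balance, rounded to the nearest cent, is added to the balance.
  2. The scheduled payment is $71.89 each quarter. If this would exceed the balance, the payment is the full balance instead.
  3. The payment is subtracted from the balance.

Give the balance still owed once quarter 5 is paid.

$271.20

# | Opening | Interest | Payment | End bal
1 | $573.69 | $14.34 | $71.89 | $516.14
2 | $516.14 | $12.90 | $71.89 | $457.15
3 | $457.15 | $11.43 | $71.89 | $396.69
4 | $396.69 | $9.92 | $71.89 | $334.72
5 | $334.72 | $8.37 | $71.89 | $271.20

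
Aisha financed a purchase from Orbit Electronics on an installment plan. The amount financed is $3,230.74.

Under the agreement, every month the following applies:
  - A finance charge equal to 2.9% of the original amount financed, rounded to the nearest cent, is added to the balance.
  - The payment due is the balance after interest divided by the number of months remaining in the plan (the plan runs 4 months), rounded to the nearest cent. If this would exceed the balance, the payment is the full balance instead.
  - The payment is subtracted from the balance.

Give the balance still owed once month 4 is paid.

$0.00

Month 1: $3,230.74 +$93.69 interest = $3,324.43; pay $831.11 → $2,493.32
Month 2: $2,493.32 +$93.69 interest = $2,587.01; pay $862.34 → $1,724.67
Month 3: $1,724.67 +$93.69 interest = $1,818.36; pay $909.18 → $909.18
Month 4: $909.18 +$93.69 interest = $1,002.87; pay $1,002.87 → $0.00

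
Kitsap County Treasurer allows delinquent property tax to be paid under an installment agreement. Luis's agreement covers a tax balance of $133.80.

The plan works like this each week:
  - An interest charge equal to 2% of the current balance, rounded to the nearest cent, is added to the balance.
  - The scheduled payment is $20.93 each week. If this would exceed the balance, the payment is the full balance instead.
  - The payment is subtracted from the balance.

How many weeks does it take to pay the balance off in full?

# | Opening | Interest | Payment | End bal
1 | $133.80 | $2.68 | $20.93 | $115.55
2 | $115.55 | $2.31 | $20.93 | $96.93
3 | $96.93 | $1.94 | $20.93 | $77.94
4 | $77.94 | $1.56 | $20.93 | $58.57
5 | $58.57 | $1.17 | $20.93 | $38.81
6 | $38.81 | $0.78 | $20.93 | $18.66
7 | $18.66 | $0.37 | $19.03 | $0.00
Balance reaches $0.00 in week 7.

7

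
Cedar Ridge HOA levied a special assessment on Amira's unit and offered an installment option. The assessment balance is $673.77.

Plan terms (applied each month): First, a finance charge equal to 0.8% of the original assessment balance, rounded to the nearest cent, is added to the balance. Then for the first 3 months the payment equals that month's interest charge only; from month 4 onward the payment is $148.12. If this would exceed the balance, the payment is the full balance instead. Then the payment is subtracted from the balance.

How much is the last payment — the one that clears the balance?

# | Opening | Interest | Payment | End bal
1 | $673.77 | $5.39 | $5.39 | $673.77
2 | $673.77 | $5.39 | $5.39 | $673.77
3 | $673.77 | $5.39 | $5.39 | $673.77
4 | $673.77 | $5.39 | $148.12 | $531.04
5 | $531.04 | $5.39 | $148.12 | $388.31
6 | $388.31 | $5.39 | $148.12 | $245.58
7 | $245.58 | $5.39 | $148.12 | $102.85
8 | $102.85 | $5.39 | $108.24 | $0.00

$108.24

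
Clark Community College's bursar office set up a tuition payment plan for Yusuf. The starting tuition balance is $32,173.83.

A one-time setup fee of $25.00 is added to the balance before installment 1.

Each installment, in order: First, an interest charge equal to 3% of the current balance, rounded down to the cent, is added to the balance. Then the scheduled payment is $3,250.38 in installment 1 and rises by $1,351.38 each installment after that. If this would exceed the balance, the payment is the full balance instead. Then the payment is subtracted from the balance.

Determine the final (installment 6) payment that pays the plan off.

Installment 1: opening $32,198.83; interest $965.96 → $33,164.79; payment $3,250.38; balance $29,914.41
Installment 2: opening $29,914.41; interest $897.43 → $30,811.84; payment $4,601.76; balance $26,210.08
Installment 3: opening $26,210.08; interest $786.30 → $26,996.38; payment $5,953.14; balance $21,043.24
Installment 4: opening $21,043.24; interest $631.29 → $21,674.53; payment $7,304.52; balance $14,370.01
Installment 5: opening $14,370.01; interest $431.10 → $14,801.11; payment $8,655.90; balance $6,145.21
Installment 6: opening $6,145.21; interest $184.35 → $6,329.56; payment $6,329.56; balance $0.00

$6,329.56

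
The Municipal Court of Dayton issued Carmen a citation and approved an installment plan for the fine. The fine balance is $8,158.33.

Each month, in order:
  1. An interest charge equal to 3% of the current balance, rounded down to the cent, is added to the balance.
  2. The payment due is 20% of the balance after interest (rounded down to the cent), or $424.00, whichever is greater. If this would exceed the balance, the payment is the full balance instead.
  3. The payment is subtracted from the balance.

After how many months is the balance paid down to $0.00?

# | Opening | Interest | Payment | End bal
1 | $8,158.33 | $244.74 | $1,680.61 | $6,722.46
2 | $6,722.46 | $201.67 | $1,384.82 | $5,539.31
3 | $5,539.31 | $166.17 | $1,141.09 | $4,564.39
4 | $4,564.39 | $136.93 | $940.26 | $3,761.06
5 | $3,761.06 | $112.83 | $774.77 | $3,099.12
6 | $3,099.12 | $92.97 | $638.41 | $2,553.68
7 | $2,553.68 | $76.61 | $526.05 | $2,104.24
8 | $2,104.24 | $63.12 | $433.47 | $1,733.89
9 | $1,733.89 | $52.01 | $424.00 | $1,361.90
10 | $1,361.90 | $40.85 | $424.00 | $978.75
11 | $978.75 | $29.36 | $424.00 | $584.11
12 | $584.11 | $17.52 | $424.00 | $177.63
13 | $177.63 | $5.32 | $182.95 | $0.00
Balance reaches $0.00 in month 13.

13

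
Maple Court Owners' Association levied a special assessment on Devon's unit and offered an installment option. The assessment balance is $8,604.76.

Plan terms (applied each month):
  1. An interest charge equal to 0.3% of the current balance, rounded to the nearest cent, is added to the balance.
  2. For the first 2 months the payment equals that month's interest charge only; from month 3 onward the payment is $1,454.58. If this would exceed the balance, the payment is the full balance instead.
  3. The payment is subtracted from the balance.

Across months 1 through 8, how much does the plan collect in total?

$8,746.71

# | Opening | Interest | Payment | End bal
1 | $8,604.76 | $25.81 | $25.81 | $8,604.76
2 | $8,604.76 | $25.81 | $25.81 | $8,604.76
3 | $8,604.76 | $25.81 | $1,454.58 | $7,175.99
4 | $7,175.99 | $21.53 | $1,454.58 | $5,742.94
5 | $5,742.94 | $17.23 | $1,454.58 | $4,305.59
6 | $4,305.59 | $12.92 | $1,454.58 | $2,863.93
7 | $2,863.93 | $8.59 | $1,454.58 | $1,417.94
8 | $1,417.94 | $4.25 | $1,422.19 | $0.00
Total paid: $8,746.71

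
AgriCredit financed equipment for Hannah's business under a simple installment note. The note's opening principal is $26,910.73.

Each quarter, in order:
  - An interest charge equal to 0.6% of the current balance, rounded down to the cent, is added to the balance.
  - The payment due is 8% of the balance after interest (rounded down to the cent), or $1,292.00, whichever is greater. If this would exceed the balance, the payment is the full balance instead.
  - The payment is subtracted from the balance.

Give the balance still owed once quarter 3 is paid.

Quarter 1: $26,910.73 +$161.46 interest = $27,072.19; pay $2,165.77 → $24,906.42
Quarter 2: $24,906.42 +$149.43 interest = $25,055.85; pay $2,004.46 → $23,051.39
Quarter 3: $23,051.39 +$138.30 interest = $23,189.69; pay $1,855.17 → $21,334.52

$21,334.52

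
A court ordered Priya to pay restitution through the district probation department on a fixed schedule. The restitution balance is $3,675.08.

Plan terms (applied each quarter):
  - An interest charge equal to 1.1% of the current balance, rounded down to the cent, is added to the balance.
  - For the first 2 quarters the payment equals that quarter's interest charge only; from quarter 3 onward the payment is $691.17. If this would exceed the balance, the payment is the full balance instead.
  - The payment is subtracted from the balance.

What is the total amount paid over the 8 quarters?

Quarter 1: opening $3,675.08; interest $40.42 → $3,715.50; payment $40.42; balance $3,675.08
Quarter 2: opening $3,675.08; interest $40.42 → $3,715.50; payment $40.42; balance $3,675.08
Quarter 3: opening $3,675.08; interest $40.42 → $3,715.50; payment $691.17; balance $3,024.33
Quarter 4: opening $3,024.33; interest $33.26 → $3,057.59; payment $691.17; balance $2,366.42
Quarter 5: opening $2,366.42; interest $26.03 → $2,392.45; payment $691.17; balance $1,701.28
Quarter 6: opening $1,701.28; interest $18.71 → $1,719.99; payment $691.17; balance $1,028.82
Quarter 7: opening $1,028.82; interest $11.31 → $1,040.13; payment $691.17; balance $348.96
Quarter 8: opening $348.96; interest $3.83 → $352.79; payment $352.79; balance $0.00
Total paid: $3,889.48

$3,889.48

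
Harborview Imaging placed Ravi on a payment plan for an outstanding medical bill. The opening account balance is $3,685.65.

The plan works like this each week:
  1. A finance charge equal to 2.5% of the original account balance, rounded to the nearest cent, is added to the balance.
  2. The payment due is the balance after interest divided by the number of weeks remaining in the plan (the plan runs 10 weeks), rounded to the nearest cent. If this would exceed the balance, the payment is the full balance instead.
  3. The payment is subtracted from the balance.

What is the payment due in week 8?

# | Opening | Interest | Payment | End bal
1 | $3,685.65 | $92.14 | $377.78 | $3,400.01
2 | $3,400.01 | $92.14 | $388.02 | $3,104.13
3 | $3,104.13 | $92.14 | $399.53 | $2,796.74
4 | $2,796.74 | $92.14 | $412.70 | $2,476.18
5 | $2,476.18 | $92.14 | $428.05 | $2,140.27
6 | $2,140.27 | $92.14 | $446.48 | $1,785.93
7 | $1,785.93 | $92.14 | $469.52 | $1,408.55
8 | $1,408.55 | $92.14 | $500.23 | $1,000.46

$500.23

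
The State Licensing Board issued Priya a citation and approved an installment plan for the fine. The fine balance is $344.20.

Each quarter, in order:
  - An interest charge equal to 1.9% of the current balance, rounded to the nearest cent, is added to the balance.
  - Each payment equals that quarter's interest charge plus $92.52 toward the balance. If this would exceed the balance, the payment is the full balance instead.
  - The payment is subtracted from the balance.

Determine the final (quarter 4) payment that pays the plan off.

$67.91

Quarter 1: opening $344.20; interest $6.54 → $350.74; payment $99.06; balance $251.68
Quarter 2: opening $251.68; interest $4.78 → $256.46; payment $97.30; balance $159.16
Quarter 3: opening $159.16; interest $3.02 → $162.18; payment $95.54; balance $66.64
Quarter 4: opening $66.64; interest $1.27 → $67.91; payment $67.91; balance $0.00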